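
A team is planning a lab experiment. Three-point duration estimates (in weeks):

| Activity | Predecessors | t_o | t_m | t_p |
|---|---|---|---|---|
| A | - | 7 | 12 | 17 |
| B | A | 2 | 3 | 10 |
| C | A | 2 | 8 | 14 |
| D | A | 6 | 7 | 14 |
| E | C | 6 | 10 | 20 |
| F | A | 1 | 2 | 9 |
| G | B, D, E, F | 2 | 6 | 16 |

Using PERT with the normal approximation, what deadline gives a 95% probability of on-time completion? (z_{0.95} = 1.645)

44.9 weeks

te_A = (7 + 4·12 + 17)/6 = 72/6 = 12; σ²_A = ((17−7)/6)² = 2.778
te_B = (2 + 4·3 + 10)/6 = 24/6 = 4; σ²_B = ((10−2)/6)² = 1.778
te_C = (2 + 4·8 + 14)/6 = 48/6 = 8; σ²_C = ((14−2)/6)² = 4.000
te_D = (6 + 4·7 + 14)/6 = 48/6 = 8; σ²_D = ((14−6)/6)² = 1.778
te_E = (6 + 4·10 + 20)/6 = 66/6 = 11; σ²_E = ((20−6)/6)² = 5.444
te_F = (1 + 4·2 + 9)/6 = 18/6 = 3; σ²_F = ((9−1)/6)² = 1.778
te_G = (2 + 4·6 + 16)/6 = 42/6 = 7; σ²_G = ((16−2)/6)² = 5.444

Forward pass:
ES_A = 0; EF_A = 12
ES_B = 12; EF_B = 12+4 = 16
ES_C = 12; EF_C = 12+8 = 20
ES_D = 12; EF_D = 12+8 = 20
ES_E = 20; EF_E = 20+11 = 31
ES_F = 12; EF_F = 12+3 = 15
ES_G = max(EF_B=16, EF_D=20, EF_E=31, EF_F=15) = 31; EF_G = 31+7 = 38
Expected project duration μ = 38 weeks. Critical path: A → C → E → G.

Variance along critical path = 2.778 + 4.000 + 5.444 + 5.444 = 17.667; σ = 4.203 weeks.
D = μ + z·σ = 38 + 1.645·4.203 = 44.9 weeks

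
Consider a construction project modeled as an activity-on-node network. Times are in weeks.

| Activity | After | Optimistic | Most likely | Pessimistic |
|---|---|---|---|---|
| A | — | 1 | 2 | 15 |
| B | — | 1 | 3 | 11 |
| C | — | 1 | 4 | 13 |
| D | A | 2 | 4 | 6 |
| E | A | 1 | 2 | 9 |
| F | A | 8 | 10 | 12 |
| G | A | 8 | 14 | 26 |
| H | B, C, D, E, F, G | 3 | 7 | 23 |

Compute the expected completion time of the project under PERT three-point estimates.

te_A = (1 + 4·2 + 15)/6 = 24/6 = 4
te_B = (1 + 4·3 + 11)/6 = 24/6 = 4
te_C = (1 + 4·4 + 13)/6 = 30/6 = 5
te_D = (2 + 4·4 + 6)/6 = 24/6 = 4
te_E = (1 + 4·2 + 9)/6 = 18/6 = 3
te_F = (8 + 4·10 + 12)/6 = 60/6 = 10
te_G = (8 + 4·14 + 26)/6 = 90/6 = 15
te_H = (3 + 4·7 + 23)/6 = 54/6 = 9

Forward pass:
ES_A = 0; EF_A = 4
ES_B = 0; EF_B = 4
ES_C = 0; EF_C = 5
ES_D = 4; EF_D = 4+4 = 8
ES_E = 4; EF_E = 4+3 = 7
ES_F = 4; EF_F = 4+10 = 14
ES_G = 4; EF_G = 4+15 = 19
ES_H = max(EF_B=4, EF_C=5, EF_D=8, EF_E=7, EF_F=14, EF_G=19) = 19; EF_H = 19+9 = 28
Expected project duration μ = 28 weeks. Critical path: A → G → H.

28 weeks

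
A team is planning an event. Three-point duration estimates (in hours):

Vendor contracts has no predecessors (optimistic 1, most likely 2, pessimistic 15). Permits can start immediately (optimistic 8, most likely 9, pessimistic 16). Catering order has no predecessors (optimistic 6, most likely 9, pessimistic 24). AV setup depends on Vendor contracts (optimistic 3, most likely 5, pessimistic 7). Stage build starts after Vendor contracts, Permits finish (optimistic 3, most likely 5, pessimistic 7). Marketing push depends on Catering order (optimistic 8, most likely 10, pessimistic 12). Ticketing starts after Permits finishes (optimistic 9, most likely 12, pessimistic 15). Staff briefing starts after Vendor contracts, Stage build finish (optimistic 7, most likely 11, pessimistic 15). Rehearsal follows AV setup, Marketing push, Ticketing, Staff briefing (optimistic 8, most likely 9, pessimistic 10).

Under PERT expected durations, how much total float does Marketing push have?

5 hours

te_Vendor contracts = (1 + 4·2 + 15)/6 = 24/6 = 4
te_Permits = (8 + 4·9 + 16)/6 = 60/6 = 10
te_Catering order = (6 + 4·9 + 24)/6 = 66/6 = 11
te_AV setup = (3 + 4·5 + 7)/6 = 30/6 = 5
te_Stage build = (3 + 4·5 + 7)/6 = 30/6 = 5
te_Marketing push = (8 + 4·10 + 12)/6 = 60/6 = 10
te_Ticketing = (9 + 4·12 + 15)/6 = 72/6 = 12
te_Staff briefing = (7 + 4·11 + 15)/6 = 66/6 = 11
te_Rehearsal = (8 + 4·9 + 10)/6 = 54/6 = 9

Forward pass:
ES_Vendor contracts = 0; EF_Vendor contracts = 4
ES_Permits = 0; EF_Permits = 10
ES_Catering order = 0; EF_Catering order = 11
ES_AV setup = 4; EF_AV setup = 4+5 = 9
ES_Stage build = max(EF_Vendor contracts=4, EF_Permits=10) = 10; EF_Stage build = 10+5 = 15
ES_Marketing push = 11; EF_Marketing push = 11+10 = 21
ES_Ticketing = 10; EF_Ticketing = 10+12 = 22
ES_Staff briefing = max(EF_Vendor contracts=4, EF_Stage build=15) = 15; EF_Staff briefing = 15+11 = 26
ES_Rehearsal = max(EF_AV setup=9, EF_Marketing push=21, EF_Ticketing=22, EF_Staff briefing=26) = 26; EF_Rehearsal = 26+9 = 35
Expected project duration μ = 35 hours. Critical path: Permits → Stage build → Staff briefing → Rehearsal.

Backward pass:
LF_Rehearsal = 35; LS_Rehearsal = 35−9 = 26
LF_Staff briefing = LS_Rehearsal = 26; LS_Staff briefing = 26−11 = 15
LF_Ticketing = LS_Rehearsal = 26; LS_Ticketing = 26−12 = 14
LF_Marketing push = LS_Rehearsal = 26; LS_Marketing push = 26−10 = 16
LF_Stage build = LS_Staff briefing = 15; LS_Stage build = 15−5 = 10
LF_AV setup = LS_Rehearsal = 26; LS_AV setup = 26−5 = 21
LF_Catering order = LS_Marketing push = 16; LS_Catering order = 16−11 = 5
LF_Permits = min(LS_Stage build=10, LS_Ticketing=14) = 10; LS_Permits = 10−10 = 0
LF_Vendor contracts = min(LS_AV setup=21, LS_Stage build=10, LS_Staff briefing=15) = 10; LS_Vendor contracts = 10−4 = 6
Slack_Marketing push = LS_Marketing push − ES_Marketing push = 16 − 11 = 5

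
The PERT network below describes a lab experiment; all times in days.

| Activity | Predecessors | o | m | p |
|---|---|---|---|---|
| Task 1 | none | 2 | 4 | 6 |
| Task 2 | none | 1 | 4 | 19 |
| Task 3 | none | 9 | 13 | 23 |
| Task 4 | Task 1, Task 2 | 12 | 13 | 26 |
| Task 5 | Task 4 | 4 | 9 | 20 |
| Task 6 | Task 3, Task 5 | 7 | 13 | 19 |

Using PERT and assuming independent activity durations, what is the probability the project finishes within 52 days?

te_Task 1 = (2 + 4·4 + 6)/6 = 24/6 = 4; σ²_Task 1 = ((6−2)/6)² = 0.444
te_Task 2 = (1 + 4·4 + 19)/6 = 36/6 = 6; σ²_Task 2 = ((19−1)/6)² = 9.000
te_Task 3 = (9 + 4·13 + 23)/6 = 84/6 = 14; σ²_Task 3 = ((23−9)/6)² = 5.444
te_Task 4 = (12 + 4·13 + 26)/6 = 90/6 = 15; σ²_Task 4 = ((26−12)/6)² = 5.444
te_Task 5 = (4 + 4·9 + 20)/6 = 60/6 = 10; σ²_Task 5 = ((20−4)/6)² = 7.111
te_Task 6 = (7 + 4·13 + 19)/6 = 78/6 = 13; σ²_Task 6 = ((19−7)/6)² = 4.000

Forward pass:
ES_Task 1 = 0; EF_Task 1 = 4
ES_Task 2 = 0; EF_Task 2 = 6
ES_Task 3 = 0; EF_Task 3 = 14
ES_Task 4 = max(EF_Task 1=4, EF_Task 2=6) = 6; EF_Task 4 = 6+15 = 21
ES_Task 5 = 21; EF_Task 5 = 21+10 = 31
ES_Task 6 = max(EF_Task 3=14, EF_Task 5=31) = 31; EF_Task 6 = 31+13 = 44
Expected project duration μ = 44 days. Critical path: Task 2 → Task 4 → Task 5 → Task 6.

Variance along critical path = 9.000 + 5.444 + 7.111 + 4.000 = 25.556; σ = √25.556 = 5.055 days.
Z = (52 − 44) / 5.055 = 1.583
P(T ≤ 52) = Φ(1.583) ≈ 0.943

0.943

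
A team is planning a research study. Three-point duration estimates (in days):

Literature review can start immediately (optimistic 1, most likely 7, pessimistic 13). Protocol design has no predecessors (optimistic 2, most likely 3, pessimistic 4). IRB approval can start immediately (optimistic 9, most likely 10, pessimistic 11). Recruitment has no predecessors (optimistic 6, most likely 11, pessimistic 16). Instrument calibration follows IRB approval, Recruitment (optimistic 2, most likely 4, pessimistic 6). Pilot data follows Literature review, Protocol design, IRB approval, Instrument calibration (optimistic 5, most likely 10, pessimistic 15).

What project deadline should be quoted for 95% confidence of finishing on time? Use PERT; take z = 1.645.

te_Literature review = (1 + 4·7 + 13)/6 = 42/6 = 7; σ²_Literature review = ((13−1)/6)² = 4.000
te_Protocol design = (2 + 4·3 + 4)/6 = 18/6 = 3; σ²_Protocol design = ((4−2)/6)² = 0.111
te_IRB approval = (9 + 4·10 + 11)/6 = 60/6 = 10; σ²_IRB approval = ((11−9)/6)² = 0.111
te_Recruitment = (6 + 4·11 + 16)/6 = 66/6 = 11; σ²_Recruitment = ((16−6)/6)² = 2.778
te_Instrument calibration = (2 + 4·4 + 6)/6 = 24/6 = 4; σ²_Instrument calibration = ((6−2)/6)² = 0.444
te_Pilot data = (5 + 4·10 + 15)/6 = 60/6 = 10; σ²_Pilot data = ((15−5)/6)² = 2.778

Forward pass:
ES_Literature review = 0; EF_Literature review = 7
ES_Protocol design = 0; EF_Protocol design = 3
ES_IRB approval = 0; EF_IRB approval = 10
ES_Recruitment = 0; EF_Recruitment = 11
ES_Instrument calibration = max(EF_IRB approval=10, EF_Recruitment=11) = 11; EF_Instrument calibration = 11+4 = 15
ES_Pilot data = max(EF_Literature review=7, EF_Protocol design=3, EF_IRB approval=10, EF_Instrument calibration=15) = 15; EF_Pilot data = 15+10 = 25
Expected project duration μ = 25 days. Critical path: Recruitment → Instrument calibration → Pilot data.

Variance along critical path = 2.778 + 0.444 + 2.778 = 6.000; σ = 2.449 days.
D = μ + z·σ = 25 + 1.645·2.449 = 29.0 days

29.0 days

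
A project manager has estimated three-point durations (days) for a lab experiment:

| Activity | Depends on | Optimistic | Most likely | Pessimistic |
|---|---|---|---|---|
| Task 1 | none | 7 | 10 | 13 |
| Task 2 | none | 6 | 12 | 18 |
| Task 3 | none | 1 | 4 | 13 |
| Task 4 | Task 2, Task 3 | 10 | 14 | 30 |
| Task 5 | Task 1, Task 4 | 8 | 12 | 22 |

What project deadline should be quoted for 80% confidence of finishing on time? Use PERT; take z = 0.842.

te_Task 1 = (7 + 4·10 + 13)/6 = 60/6 = 10; σ²_Task 1 = ((13−7)/6)² = 1.000
te_Task 2 = (6 + 4·12 + 18)/6 = 72/6 = 12; σ²_Task 2 = ((18−6)/6)² = 4.000
te_Task 3 = (1 + 4·4 + 13)/6 = 30/6 = 5; σ²_Task 3 = ((13−1)/6)² = 4.000
te_Task 4 = (10 + 4·14 + 30)/6 = 96/6 = 16; σ²_Task 4 = ((30−10)/6)² = 11.111
te_Task 5 = (8 + 4·12 + 22)/6 = 78/6 = 13; σ²_Task 5 = ((22−8)/6)² = 5.444

Forward pass:
ES_Task 1 = 0; EF_Task 1 = 10
ES_Task 2 = 0; EF_Task 2 = 12
ES_Task 3 = 0; EF_Task 3 = 5
ES_Task 4 = max(EF_Task 2=12, EF_Task 3=5) = 12; EF_Task 4 = 12+16 = 28
ES_Task 5 = max(EF_Task 1=10, EF_Task 4=28) = 28; EF_Task 5 = 28+13 = 41
Expected project duration μ = 41 days. Critical path: Task 2 → Task 4 → Task 5.

Variance along critical path = 4.000 + 11.111 + 5.444 = 20.556; σ = 4.534 days.
D = μ + z·σ = 41 + 0.842·4.534 = 44.8 days

44.8 days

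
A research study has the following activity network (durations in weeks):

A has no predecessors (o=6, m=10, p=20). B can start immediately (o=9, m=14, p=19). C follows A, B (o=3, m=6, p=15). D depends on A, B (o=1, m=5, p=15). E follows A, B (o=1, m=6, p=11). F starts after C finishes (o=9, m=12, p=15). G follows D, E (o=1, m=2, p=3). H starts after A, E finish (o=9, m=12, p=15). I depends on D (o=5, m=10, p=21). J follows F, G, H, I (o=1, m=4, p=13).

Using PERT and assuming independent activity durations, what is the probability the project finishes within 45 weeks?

0.979

te_A = (6 + 4·10 + 20)/6 = 66/6 = 11; σ²_A = ((20−6)/6)² = 5.444
te_B = (9 + 4·14 + 19)/6 = 84/6 = 14; σ²_B = ((19−9)/6)² = 2.778
te_C = (3 + 4·6 + 15)/6 = 42/6 = 7; σ²_C = ((15−3)/6)² = 4.000
te_D = (1 + 4·5 + 15)/6 = 36/6 = 6; σ²_D = ((15−1)/6)² = 5.444
te_E = (1 + 4·6 + 11)/6 = 36/6 = 6; σ²_E = ((11−1)/6)² = 2.778
te_F = (9 + 4·12 + 15)/6 = 72/6 = 12; σ²_F = ((15−9)/6)² = 1.000
te_G = (1 + 4·2 + 3)/6 = 12/6 = 2; σ²_G = ((3−1)/6)² = 0.111
te_H = (9 + 4·12 + 15)/6 = 72/6 = 12; σ²_H = ((15−9)/6)² = 1.000
te_I = (5 + 4·10 + 21)/6 = 66/6 = 11; σ²_I = ((21−5)/6)² = 7.111
te_J = (1 + 4·4 + 13)/6 = 30/6 = 5; σ²_J = ((13−1)/6)² = 4.000

Forward pass:
ES_A = 0; EF_A = 11
ES_B = 0; EF_B = 14
ES_C = max(EF_A=11, EF_B=14) = 14; EF_C = 14+7 = 21
ES_D = max(EF_A=11, EF_B=14) = 14; EF_D = 14+6 = 20
ES_E = max(EF_A=11, EF_B=14) = 14; EF_E = 14+6 = 20
ES_F = 21; EF_F = 21+12 = 33
ES_G = max(EF_D=20, EF_E=20) = 20; EF_G = 20+2 = 22
ES_H = max(EF_A=11, EF_E=20) = 20; EF_H = 20+12 = 32
ES_I = 20; EF_I = 20+11 = 31
ES_J = max(EF_F=33, EF_G=22, EF_H=32, EF_I=31) = 33; EF_J = 33+5 = 38
Expected project duration μ = 38 weeks. Critical path: B → C → F → J.

Variance along critical path = 2.778 + 4.000 + 1.000 + 4.000 = 11.778; σ = √11.778 = 3.432 weeks.
Z = (45 − 38) / 3.432 = 2.040
P(T ≤ 45) = Φ(2.040) ≈ 0.979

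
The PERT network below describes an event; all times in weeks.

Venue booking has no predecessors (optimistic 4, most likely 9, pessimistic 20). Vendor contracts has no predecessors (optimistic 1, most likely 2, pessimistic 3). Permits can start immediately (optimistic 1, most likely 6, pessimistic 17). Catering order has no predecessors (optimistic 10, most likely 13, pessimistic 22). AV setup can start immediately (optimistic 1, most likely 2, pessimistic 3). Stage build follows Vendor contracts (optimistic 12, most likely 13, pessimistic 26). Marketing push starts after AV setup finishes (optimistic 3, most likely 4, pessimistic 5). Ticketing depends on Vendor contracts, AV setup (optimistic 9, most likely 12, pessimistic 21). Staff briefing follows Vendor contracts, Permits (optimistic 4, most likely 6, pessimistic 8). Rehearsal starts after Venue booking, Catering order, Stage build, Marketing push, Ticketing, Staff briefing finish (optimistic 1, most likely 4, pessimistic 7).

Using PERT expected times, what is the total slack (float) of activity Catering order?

3 weeks

te_Venue booking = (4 + 4·9 + 20)/6 = 60/6 = 10
te_Vendor contracts = (1 + 4·2 + 3)/6 = 12/6 = 2
te_Permits = (1 + 4·6 + 17)/6 = 42/6 = 7
te_Catering order = (10 + 4·13 + 22)/6 = 84/6 = 14
te_AV setup = (1 + 4·2 + 3)/6 = 12/6 = 2
te_Stage build = (12 + 4·13 + 26)/6 = 90/6 = 15
te_Marketing push = (3 + 4·4 + 5)/6 = 24/6 = 4
te_Ticketing = (9 + 4·12 + 21)/6 = 78/6 = 13
te_Staff briefing = (4 + 4·6 + 8)/6 = 36/6 = 6
te_Rehearsal = (1 + 4·4 + 7)/6 = 24/6 = 4

Forward pass:
ES_Venue booking = 0; EF_Venue booking = 10
ES_Vendor contracts = 0; EF_Vendor contracts = 2
ES_Permits = 0; EF_Permits = 7
ES_Catering order = 0; EF_Catering order = 14
ES_AV setup = 0; EF_AV setup = 2
ES_Stage build = 2; EF_Stage build = 2+15 = 17
ES_Marketing push = 2; EF_Marketing push = 2+4 = 6
ES_Ticketing = max(EF_Vendor contracts=2, EF_AV setup=2) = 2; EF_Ticketing = 2+13 = 15
ES_Staff briefing = max(EF_Vendor contracts=2, EF_Permits=7) = 7; EF_Staff briefing = 7+6 = 13
ES_Rehearsal = max(EF_Venue booking=10, EF_Catering order=14, EF_Stage build=17, EF_Marketing push=6, EF_Ticketing=15, EF_Staff briefing=13) = 17; EF_Rehearsal = 17+4 = 21
Expected project duration μ = 21 weeks. Critical path: Vendor contracts → Stage build → Rehearsal.

Backward pass:
LF_Rehearsal = 21; LS_Rehearsal = 21−4 = 17
LF_Staff briefing = LS_Rehearsal = 17; LS_Staff briefing = 17−6 = 11
LF_Ticketing = LS_Rehearsal = 17; LS_Ticketing = 17−13 = 4
LF_Marketing push = LS_Rehearsal = 17; LS_Marketing push = 17−4 = 13
LF_Stage build = LS_Rehearsal = 17; LS_Stage build = 17−15 = 2
LF_AV setup = min(LS_Marketing push=13, LS_Ticketing=4) = 4; LS_AV setup = 4−2 = 2
LF_Catering order = LS_Rehearsal = 17; LS_Catering order = 17−14 = 3
LF_Permits = LS_Staff briefing = 11; LS_Permits = 11−7 = 4
LF_Vendor contracts = min(LS_Stage build=2, LS_Ticketing=4, LS_Staff briefing=11) = 2; LS_Vendor contracts = 2−2 = 0
LF_Venue booking = LS_Rehearsal = 17; LS_Venue booking = 17−10 = 7
Slack_Catering order = LS_Catering order − ES_Catering order = 3 − 0 = 3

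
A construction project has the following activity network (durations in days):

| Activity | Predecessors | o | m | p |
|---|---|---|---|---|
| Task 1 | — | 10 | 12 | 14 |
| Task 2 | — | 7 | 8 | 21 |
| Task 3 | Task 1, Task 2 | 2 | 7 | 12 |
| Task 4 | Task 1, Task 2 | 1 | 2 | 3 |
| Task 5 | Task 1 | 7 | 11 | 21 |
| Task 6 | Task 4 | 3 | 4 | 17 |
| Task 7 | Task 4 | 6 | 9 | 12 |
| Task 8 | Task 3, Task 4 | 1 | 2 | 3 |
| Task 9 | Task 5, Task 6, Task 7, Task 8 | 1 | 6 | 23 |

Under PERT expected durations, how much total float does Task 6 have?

4 days

te_Task 1 = (10 + 4·12 + 14)/6 = 72/6 = 12
te_Task 2 = (7 + 4·8 + 21)/6 = 60/6 = 10
te_Task 3 = (2 + 4·7 + 12)/6 = 42/6 = 7
te_Task 4 = (1 + 4·2 + 3)/6 = 12/6 = 2
te_Task 5 = (7 + 4·11 + 21)/6 = 72/6 = 12
te_Task 6 = (3 + 4·4 + 17)/6 = 36/6 = 6
te_Task 7 = (6 + 4·9 + 12)/6 = 54/6 = 9
te_Task 8 = (1 + 4·2 + 3)/6 = 12/6 = 2
te_Task 9 = (1 + 4·6 + 23)/6 = 48/6 = 8

Forward pass:
ES_Task 1 = 0; EF_Task 1 = 12
ES_Task 2 = 0; EF_Task 2 = 10
ES_Task 3 = max(EF_Task 1=12, EF_Task 2=10) = 12; EF_Task 3 = 12+7 = 19
ES_Task 4 = max(EF_Task 1=12, EF_Task 2=10) = 12; EF_Task 4 = 12+2 = 14
ES_Task 5 = 12; EF_Task 5 = 12+12 = 24
ES_Task 6 = 14; EF_Task 6 = 14+6 = 20
ES_Task 7 = 14; EF_Task 7 = 14+9 = 23
ES_Task 8 = max(EF_Task 3=19, EF_Task 4=14) = 19; EF_Task 8 = 19+2 = 21
ES_Task 9 = max(EF_Task 5=24, EF_Task 6=20, EF_Task 7=23, EF_Task 8=21) = 24; EF_Task 9 = 24+8 = 32
Expected project duration μ = 32 days. Critical path: Task 1 → Task 5 → Task 9.

Backward pass:
LF_Task 9 = 32; LS_Task 9 = 32−8 = 24
LF_Task 8 = LS_Task 9 = 24; LS_Task 8 = 24−2 = 22
LF_Task 7 = LS_Task 9 = 24; LS_Task 7 = 24−9 = 15
LF_Task 6 = LS_Task 9 = 24; LS_Task 6 = 24−6 = 18
LF_Task 5 = LS_Task 9 = 24; LS_Task 5 = 24−12 = 12
LF_Task 4 = min(LS_Task 6=18, LS_Task 7=15, LS_Task 8=22) = 15; LS_Task 4 = 15−2 = 13
LF_Task 3 = LS_Task 8 = 22; LS_Task 3 = 22−7 = 15
LF_Task 2 = min(LS_Task 3=15, LS_Task 4=13) = 13; LS_Task 2 = 13−10 = 3
LF_Task 1 = min(LS_Task 3=15, LS_Task 4=13, LS_Task 5=12) = 12; LS_Task 1 = 12−12 = 0
Slack_Task 6 = LS_Task 6 − ES_Task 6 = 18 − 14 = 4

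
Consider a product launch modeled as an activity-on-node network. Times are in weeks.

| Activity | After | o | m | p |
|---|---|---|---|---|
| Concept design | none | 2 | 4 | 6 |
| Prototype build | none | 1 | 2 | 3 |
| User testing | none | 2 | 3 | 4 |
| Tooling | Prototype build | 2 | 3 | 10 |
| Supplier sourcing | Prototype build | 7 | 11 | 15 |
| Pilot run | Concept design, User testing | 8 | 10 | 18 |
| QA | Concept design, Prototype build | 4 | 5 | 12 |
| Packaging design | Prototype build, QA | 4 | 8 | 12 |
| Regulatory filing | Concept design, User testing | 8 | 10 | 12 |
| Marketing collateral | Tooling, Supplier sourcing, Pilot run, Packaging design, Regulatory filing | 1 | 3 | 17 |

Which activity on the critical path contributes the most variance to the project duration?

Marketing collateral

te_Concept design = (2 + 4·4 + 6)/6 = 24/6 = 4; σ²_Concept design = ((6−2)/6)² = 0.444
te_Prototype build = (1 + 4·2 + 3)/6 = 12/6 = 2; σ²_Prototype build = ((3−1)/6)² = 0.111
te_User testing = (2 + 4·3 + 4)/6 = 18/6 = 3; σ²_User testing = ((4−2)/6)² = 0.111
te_Tooling = (2 + 4·3 + 10)/6 = 24/6 = 4; σ²_Tooling = ((10−2)/6)² = 1.778
te_Supplier sourcing = (7 + 4·11 + 15)/6 = 66/6 = 11; σ²_Supplier sourcing = ((15−7)/6)² = 1.778
te_Pilot run = (8 + 4·10 + 18)/6 = 66/6 = 11; σ²_Pilot run = ((18−8)/6)² = 2.778
te_QA = (4 + 4·5 + 12)/6 = 36/6 = 6; σ²_QA = ((12−4)/6)² = 1.778
te_Packaging design = (4 + 4·8 + 12)/6 = 48/6 = 8; σ²_Packaging design = ((12−4)/6)² = 1.778
te_Regulatory filing = (8 + 4·10 + 12)/6 = 60/6 = 10; σ²_Regulatory filing = ((12−8)/6)² = 0.444
te_Marketing collateral = (1 + 4·3 + 17)/6 = 30/6 = 5; σ²_Marketing collateral = ((17−1)/6)² = 7.111

Forward pass:
ES_Concept design = 0; EF_Concept design = 4
ES_Prototype build = 0; EF_Prototype build = 2
ES_User testing = 0; EF_User testing = 3
ES_Tooling = 2; EF_Tooling = 2+4 = 6
ES_Supplier sourcing = 2; EF_Supplier sourcing = 2+11 = 13
ES_Pilot run = max(EF_Concept design=4, EF_User testing=3) = 4; EF_Pilot run = 4+11 = 15
ES_QA = max(EF_Concept design=4, EF_Prototype build=2) = 4; EF_QA = 4+6 = 10
ES_Packaging design = max(EF_Prototype build=2, EF_QA=10) = 10; EF_Packaging design = 10+8 = 18
ES_Regulatory filing = max(EF_Concept design=4, EF_User testing=3) = 4; EF_Regulatory filing = 4+10 = 14
ES_Marketing collateral = max(EF_Tooling=6, EF_Supplier sourcing=13, EF_Pilot run=15, EF_Packaging design=18, EF_Regulatory filing=14) = 18; EF_Marketing collateral = 18+5 = 23
Expected project duration μ = 23 weeks. Critical path: Concept design → QA → Packaging design → Marketing collateral.

Variances on critical path: σ²_Concept design=0.444, σ²_QA=1.778, σ²_Packaging design=1.778, σ²_Marketing collateral=7.111.
Largest is σ²_Marketing collateral = 7.111.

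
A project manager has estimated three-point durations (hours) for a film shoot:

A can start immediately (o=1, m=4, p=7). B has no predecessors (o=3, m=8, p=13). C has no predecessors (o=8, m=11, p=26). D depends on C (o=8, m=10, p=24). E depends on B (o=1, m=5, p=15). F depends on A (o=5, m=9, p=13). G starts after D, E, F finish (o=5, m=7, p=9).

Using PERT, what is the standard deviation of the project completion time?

te_A = (1 + 4·4 + 7)/6 = 24/6 = 4; σ²_A = ((7−1)/6)² = 1.000
te_B = (3 + 4·8 + 13)/6 = 48/6 = 8; σ²_B = ((13−3)/6)² = 2.778
te_C = (8 + 4·11 + 26)/6 = 78/6 = 13; σ²_C = ((26−8)/6)² = 9.000
te_D = (8 + 4·10 + 24)/6 = 72/6 = 12; σ²_D = ((24−8)/6)² = 7.111
te_E = (1 + 4·5 + 15)/6 = 36/6 = 6; σ²_E = ((15−1)/6)² = 5.444
te_F = (5 + 4·9 + 13)/6 = 54/6 = 9; σ²_F = ((13−5)/6)² = 1.778
te_G = (5 + 4·7 + 9)/6 = 42/6 = 7; σ²_G = ((9−5)/6)² = 0.444

Forward pass:
ES_A = 0; EF_A = 4
ES_B = 0; EF_B = 8
ES_C = 0; EF_C = 13
ES_D = 13; EF_D = 13+12 = 25
ES_E = 8; EF_E = 8+6 = 14
ES_F = 4; EF_F = 4+9 = 13
ES_G = max(EF_D=25, EF_E=14, EF_F=13) = 25; EF_G = 25+7 = 32
Expected project duration μ = 32 hours. Critical path: C → D → G.

Variance along critical path = 9.000 + 7.111 + 0.444 = 16.556
σ = √16.556 = 4.069 hours

4.07 hours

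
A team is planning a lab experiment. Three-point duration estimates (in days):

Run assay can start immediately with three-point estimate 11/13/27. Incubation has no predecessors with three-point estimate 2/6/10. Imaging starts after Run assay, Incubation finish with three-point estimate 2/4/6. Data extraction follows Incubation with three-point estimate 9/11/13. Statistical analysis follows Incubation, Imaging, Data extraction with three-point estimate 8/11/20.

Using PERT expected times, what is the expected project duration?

31 days

te_Run assay = (11 + 4·13 + 27)/6 = 90/6 = 15
te_Incubation = (2 + 4·6 + 10)/6 = 36/6 = 6
te_Imaging = (2 + 4·4 + 6)/6 = 24/6 = 4
te_Data extraction = (9 + 4·11 + 13)/6 = 66/6 = 11
te_Statistical analysis = (8 + 4·11 + 20)/6 = 72/6 = 12

Forward pass:
ES_Run assay = 0; EF_Run assay = 15
ES_Incubation = 0; EF_Incubation = 6
ES_Imaging = max(EF_Run assay=15, EF_Incubation=6) = 15; EF_Imaging = 15+4 = 19
ES_Data extraction = 6; EF_Data extraction = 6+11 = 17
ES_Statistical analysis = max(EF_Incubation=6, EF_Imaging=19, EF_Data extraction=17) = 19; EF_Statistical analysis = 19+12 = 31
Expected project duration μ = 31 days. Critical path: Run assay → Imaging → Statistical analysis.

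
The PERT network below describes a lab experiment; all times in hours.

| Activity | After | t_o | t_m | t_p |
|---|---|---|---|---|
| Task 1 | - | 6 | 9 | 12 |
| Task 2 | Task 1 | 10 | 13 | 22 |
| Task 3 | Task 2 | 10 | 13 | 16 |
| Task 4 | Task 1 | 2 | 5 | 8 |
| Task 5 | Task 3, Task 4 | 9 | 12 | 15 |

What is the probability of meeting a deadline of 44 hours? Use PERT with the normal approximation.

0.065

te_Task 1 = (6 + 4·9 + 12)/6 = 54/6 = 9; σ²_Task 1 = ((12−6)/6)² = 1.000
te_Task 2 = (10 + 4·13 + 22)/6 = 84/6 = 14; σ²_Task 2 = ((22−10)/6)² = 4.000
te_Task 3 = (10 + 4·13 + 16)/6 = 78/6 = 13; σ²_Task 3 = ((16−10)/6)² = 1.000
te_Task 4 = (2 + 4·5 + 8)/6 = 30/6 = 5; σ²_Task 4 = ((8−2)/6)² = 1.000
te_Task 5 = (9 + 4·12 + 15)/6 = 72/6 = 12; σ²_Task 5 = ((15−9)/6)² = 1.000

Forward pass:
ES_Task 1 = 0; EF_Task 1 = 9
ES_Task 2 = 9; EF_Task 2 = 9+14 = 23
ES_Task 3 = 23; EF_Task 3 = 23+13 = 36
ES_Task 4 = 9; EF_Task 4 = 9+5 = 14
ES_Task 5 = max(EF_Task 3=36, EF_Task 4=14) = 36; EF_Task 5 = 36+12 = 48
Expected project duration μ = 48 hours. Critical path: Task 1 → Task 2 → Task 3 → Task 5.

Variance along critical path = 1.000 + 4.000 + 1.000 + 1.000 = 7.000; σ = √7.000 = 2.646 hours.
Z = (44 − 48) / 2.646 = -1.512
P(T ≤ 44) = Φ(-1.512) ≈ 0.065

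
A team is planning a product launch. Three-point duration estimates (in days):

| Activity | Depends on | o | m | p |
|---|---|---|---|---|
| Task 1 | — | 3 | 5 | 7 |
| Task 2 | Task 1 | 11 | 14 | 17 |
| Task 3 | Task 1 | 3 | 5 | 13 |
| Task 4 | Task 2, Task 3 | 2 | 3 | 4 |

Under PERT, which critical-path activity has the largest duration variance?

Task 2

te_Task 1 = (3 + 4·5 + 7)/6 = 30/6 = 5; σ²_Task 1 = ((7−3)/6)² = 0.444
te_Task 2 = (11 + 4·14 + 17)/6 = 84/6 = 14; σ²_Task 2 = ((17−11)/6)² = 1.000
te_Task 3 = (3 + 4·5 + 13)/6 = 36/6 = 6; σ²_Task 3 = ((13−3)/6)² = 2.778
te_Task 4 = (2 + 4·3 + 4)/6 = 18/6 = 3; σ²_Task 4 = ((4−2)/6)² = 0.111

Forward pass:
ES_Task 1 = 0; EF_Task 1 = 5
ES_Task 2 = 5; EF_Task 2 = 5+14 = 19
ES_Task 3 = 5; EF_Task 3 = 5+6 = 11
ES_Task 4 = max(EF_Task 2=19, EF_Task 3=11) = 19; EF_Task 4 = 19+3 = 22
Expected project duration μ = 22 days. Critical path: Task 1 → Task 2 → Task 4.

Variances on critical path: σ²_Task 1=0.444, σ²_Task 2=1.000, σ²_Task 4=0.111.
Largest is σ²_Task 2 = 1.000.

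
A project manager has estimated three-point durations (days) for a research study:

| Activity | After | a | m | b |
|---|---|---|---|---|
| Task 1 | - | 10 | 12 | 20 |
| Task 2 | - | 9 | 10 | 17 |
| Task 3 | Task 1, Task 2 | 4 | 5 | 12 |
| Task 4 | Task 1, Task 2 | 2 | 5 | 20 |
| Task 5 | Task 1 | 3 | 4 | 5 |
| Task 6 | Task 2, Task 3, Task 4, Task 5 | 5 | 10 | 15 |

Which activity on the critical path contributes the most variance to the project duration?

Task 4

te_Task 1 = (10 + 4·12 + 20)/6 = 78/6 = 13; σ²_Task 1 = ((20−10)/6)² = 2.778
te_Task 2 = (9 + 4·10 + 17)/6 = 66/6 = 11; σ²_Task 2 = ((17−9)/6)² = 1.778
te_Task 3 = (4 + 4·5 + 12)/6 = 36/6 = 6; σ²_Task 3 = ((12−4)/6)² = 1.778
te_Task 4 = (2 + 4·5 + 20)/6 = 42/6 = 7; σ²_Task 4 = ((20−2)/6)² = 9.000
te_Task 5 = (3 + 4·4 + 5)/6 = 24/6 = 4; σ²_Task 5 = ((5−3)/6)² = 0.111
te_Task 6 = (5 + 4·10 + 15)/6 = 60/6 = 10; σ²_Task 6 = ((15−5)/6)² = 2.778

Forward pass:
ES_Task 1 = 0; EF_Task 1 = 13
ES_Task 2 = 0; EF_Task 2 = 11
ES_Task 3 = max(EF_Task 1=13, EF_Task 2=11) = 13; EF_Task 3 = 13+6 = 19
ES_Task 4 = max(EF_Task 1=13, EF_Task 2=11) = 13; EF_Task 4 = 13+7 = 20
ES_Task 5 = 13; EF_Task 5 = 13+4 = 17
ES_Task 6 = max(EF_Task 2=11, EF_Task 3=19, EF_Task 4=20, EF_Task 5=17) = 20; EF_Task 6 = 20+10 = 30
Expected project duration μ = 30 days. Critical path: Task 1 → Task 4 → Task 6.

Variances on critical path: σ²_Task 1=2.778, σ²_Task 4=9.000, σ²_Task 6=2.778.
Largest is σ²_Task 4 = 9.000.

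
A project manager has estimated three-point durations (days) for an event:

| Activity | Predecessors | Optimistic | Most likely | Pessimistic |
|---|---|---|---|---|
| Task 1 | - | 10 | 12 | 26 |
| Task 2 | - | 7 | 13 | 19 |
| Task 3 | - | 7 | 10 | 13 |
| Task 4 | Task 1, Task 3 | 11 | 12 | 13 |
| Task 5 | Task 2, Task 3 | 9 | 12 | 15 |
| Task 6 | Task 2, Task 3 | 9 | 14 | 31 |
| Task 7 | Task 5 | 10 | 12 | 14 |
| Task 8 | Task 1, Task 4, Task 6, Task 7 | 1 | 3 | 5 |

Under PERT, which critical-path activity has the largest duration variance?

te_Task 1 = (10 + 4·12 + 26)/6 = 84/6 = 14; σ²_Task 1 = ((26−10)/6)² = 7.111
te_Task 2 = (7 + 4·13 + 19)/6 = 78/6 = 13; σ²_Task 2 = ((19−7)/6)² = 4.000
te_Task 3 = (7 + 4·10 + 13)/6 = 60/6 = 10; σ²_Task 3 = ((13−7)/6)² = 1.000
te_Task 4 = (11 + 4·12 + 13)/6 = 72/6 = 12; σ²_Task 4 = ((13−11)/6)² = 0.111
te_Task 5 = (9 + 4·12 + 15)/6 = 72/6 = 12; σ²_Task 5 = ((15−9)/6)² = 1.000
te_Task 6 = (9 + 4·14 + 31)/6 = 96/6 = 16; σ²_Task 6 = ((31−9)/6)² = 13.444
te_Task 7 = (10 + 4·12 + 14)/6 = 72/6 = 12; σ²_Task 7 = ((14−10)/6)² = 0.444
te_Task 8 = (1 + 4·3 + 5)/6 = 18/6 = 3; σ²_Task 8 = ((5−1)/6)² = 0.444

Forward pass:
ES_Task 1 = 0; EF_Task 1 = 14
ES_Task 2 = 0; EF_Task 2 = 13
ES_Task 3 = 0; EF_Task 3 = 10
ES_Task 4 = max(EF_Task 1=14, EF_Task 3=10) = 14; EF_Task 4 = 14+12 = 26
ES_Task 5 = max(EF_Task 2=13, EF_Task 3=10) = 13; EF_Task 5 = 13+12 = 25
ES_Task 6 = max(EF_Task 2=13, EF_Task 3=10) = 13; EF_Task 6 = 13+16 = 29
ES_Task 7 = 25; EF_Task 7 = 25+12 = 37
ES_Task 8 = max(EF_Task 1=14, EF_Task 4=26, EF_Task 6=29, EF_Task 7=37) = 37; EF_Task 8 = 37+3 = 40
Expected project duration μ = 40 days. Critical path: Task 2 → Task 5 → Task 7 → Task 8.

Variances on critical path: σ²_Task 2=4.000, σ²_Task 5=1.000, σ²_Task 7=0.444, σ²_Task 8=0.444.
Largest is σ²_Task 2 = 4.000.

Task 2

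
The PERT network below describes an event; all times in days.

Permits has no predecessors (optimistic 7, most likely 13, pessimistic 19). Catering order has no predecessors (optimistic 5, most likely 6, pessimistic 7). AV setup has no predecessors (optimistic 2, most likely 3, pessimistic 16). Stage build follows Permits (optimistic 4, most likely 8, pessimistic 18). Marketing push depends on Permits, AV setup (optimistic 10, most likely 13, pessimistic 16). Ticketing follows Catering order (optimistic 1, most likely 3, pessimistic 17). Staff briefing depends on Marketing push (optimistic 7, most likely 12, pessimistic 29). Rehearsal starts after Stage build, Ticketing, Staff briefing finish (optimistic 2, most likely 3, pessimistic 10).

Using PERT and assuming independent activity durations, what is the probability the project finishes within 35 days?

0.023

te_Permits = (7 + 4·13 + 19)/6 = 78/6 = 13; σ²_Permits = ((19−7)/6)² = 4.000
te_Catering order = (5 + 4·6 + 7)/6 = 36/6 = 6; σ²_Catering order = ((7−5)/6)² = 0.111
te_AV setup = (2 + 4·3 + 16)/6 = 30/6 = 5; σ²_AV setup = ((16−2)/6)² = 5.444
te_Stage build = (4 + 4·8 + 18)/6 = 54/6 = 9; σ²_Stage build = ((18−4)/6)² = 5.444
te_Marketing push = (10 + 4·13 + 16)/6 = 78/6 = 13; σ²_Marketing push = ((16−10)/6)² = 1.000
te_Ticketing = (1 + 4·3 + 17)/6 = 30/6 = 5; σ²_Ticketing = ((17−1)/6)² = 7.111
te_Staff briefing = (7 + 4·12 + 29)/6 = 84/6 = 14; σ²_Staff briefing = ((29−7)/6)² = 13.444
te_Rehearsal = (2 + 4·3 + 10)/6 = 24/6 = 4; σ²_Rehearsal = ((10−2)/6)² = 1.778

Forward pass:
ES_Permits = 0; EF_Permits = 13
ES_Catering order = 0; EF_Catering order = 6
ES_AV setup = 0; EF_AV setup = 5
ES_Stage build = 13; EF_Stage build = 13+9 = 22
ES_Marketing push = max(EF_Permits=13, EF_AV setup=5) = 13; EF_Marketing push = 13+13 = 26
ES_Ticketing = 6; EF_Ticketing = 6+5 = 11
ES_Staff briefing = 26; EF_Staff briefing = 26+14 = 40
ES_Rehearsal = max(EF_Stage build=22, EF_Ticketing=11, EF_Staff briefing=40) = 40; EF_Rehearsal = 40+4 = 44
Expected project duration μ = 44 days. Critical path: Permits → Marketing push → Staff briefing → Rehearsal.

Variance along critical path = 4.000 + 1.000 + 13.444 + 1.778 = 20.222; σ = √20.222 = 4.497 days.
Z = (35 − 44) / 4.497 = -2.001
P(T ≤ 35) = Φ(-2.001) ≈ 0.023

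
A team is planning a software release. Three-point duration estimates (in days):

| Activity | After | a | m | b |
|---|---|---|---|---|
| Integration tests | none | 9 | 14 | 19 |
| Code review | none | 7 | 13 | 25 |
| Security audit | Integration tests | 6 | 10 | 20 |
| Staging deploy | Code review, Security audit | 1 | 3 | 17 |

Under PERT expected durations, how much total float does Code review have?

11 days

te_Integration tests = (9 + 4·14 + 19)/6 = 84/6 = 14
te_Code review = (7 + 4·13 + 25)/6 = 84/6 = 14
te_Security audit = (6 + 4·10 + 20)/6 = 66/6 = 11
te_Staging deploy = (1 + 4·3 + 17)/6 = 30/6 = 5

Forward pass:
ES_Integration tests = 0; EF_Integration tests = 14
ES_Code review = 0; EF_Code review = 14
ES_Security audit = 14; EF_Security audit = 14+11 = 25
ES_Staging deploy = max(EF_Code review=14, EF_Security audit=25) = 25; EF_Staging deploy = 25+5 = 30
Expected project duration μ = 30 days. Critical path: Integration tests → Security audit → Staging deploy.

Backward pass:
LF_Staging deploy = 30; LS_Staging deploy = 30−5 = 25
LF_Security audit = LS_Staging deploy = 25; LS_Security audit = 25−11 = 14
LF_Code review = LS_Staging deploy = 25; LS_Code review = 25−14 = 11
LF_Integration tests = LS_Security audit = 14; LS_Integration tests = 14−14 = 0
Slack_Code review = LS_Code review − ES_Code review = 11 − 0 = 11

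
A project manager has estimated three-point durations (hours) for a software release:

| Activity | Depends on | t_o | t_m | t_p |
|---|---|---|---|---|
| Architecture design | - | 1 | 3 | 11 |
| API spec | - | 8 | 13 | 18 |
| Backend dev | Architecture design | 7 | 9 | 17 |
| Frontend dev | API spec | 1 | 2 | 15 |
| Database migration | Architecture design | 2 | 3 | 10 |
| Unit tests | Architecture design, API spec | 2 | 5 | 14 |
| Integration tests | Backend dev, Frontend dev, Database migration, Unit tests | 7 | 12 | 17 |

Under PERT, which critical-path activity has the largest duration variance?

te_Architecture design = (1 + 4·3 + 11)/6 = 24/6 = 4; σ²_Architecture design = ((11−1)/6)² = 2.778
te_API spec = (8 + 4·13 + 18)/6 = 78/6 = 13; σ²_API spec = ((18−8)/6)² = 2.778
te_Backend dev = (7 + 4·9 + 17)/6 = 60/6 = 10; σ²_Backend dev = ((17−7)/6)² = 2.778
te_Frontend dev = (1 + 4·2 + 15)/6 = 24/6 = 4; σ²_Frontend dev = ((15−1)/6)² = 5.444
te_Database migration = (2 + 4·3 + 10)/6 = 24/6 = 4; σ²_Database migration = ((10−2)/6)² = 1.778
te_Unit tests = (2 + 4·5 + 14)/6 = 36/6 = 6; σ²_Unit tests = ((14−2)/6)² = 4.000
te_Integration tests = (7 + 4·12 + 17)/6 = 72/6 = 12; σ²_Integration tests = ((17−7)/6)² = 2.778

Forward pass:
ES_Architecture design = 0; EF_Architecture design = 4
ES_API spec = 0; EF_API spec = 13
ES_Backend dev = 4; EF_Backend dev = 4+10 = 14
ES_Frontend dev = 13; EF_Frontend dev = 13+4 = 17
ES_Database migration = 4; EF_Database migration = 4+4 = 8
ES_Unit tests = max(EF_Architecture design=4, EF_API spec=13) = 13; EF_Unit tests = 13+6 = 19
ES_Integration tests = max(EF_Backend dev=14, EF_Frontend dev=17, EF_Database migration=8, EF_Unit tests=19) = 19; EF_Integration tests = 19+12 = 31
Expected project duration μ = 31 hours. Critical path: API spec → Unit tests → Integration tests.

Variances on critical path: σ²_API spec=2.778, σ²_Unit tests=4.000, σ²_Integration tests=2.778.
Largest is σ²_Unit tests = 4.000.

Unit tests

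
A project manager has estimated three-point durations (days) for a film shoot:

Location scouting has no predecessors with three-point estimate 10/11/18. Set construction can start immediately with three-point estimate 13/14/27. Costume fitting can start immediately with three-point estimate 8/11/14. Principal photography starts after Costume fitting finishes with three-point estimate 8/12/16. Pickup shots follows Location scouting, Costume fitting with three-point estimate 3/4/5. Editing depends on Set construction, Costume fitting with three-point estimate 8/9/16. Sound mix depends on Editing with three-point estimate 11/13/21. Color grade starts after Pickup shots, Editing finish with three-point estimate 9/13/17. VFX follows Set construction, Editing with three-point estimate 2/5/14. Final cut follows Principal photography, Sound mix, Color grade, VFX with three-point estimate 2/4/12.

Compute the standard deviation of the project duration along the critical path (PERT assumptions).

te_Location scouting = (10 + 4·11 + 18)/6 = 72/6 = 12; σ²_Location scouting = ((18−10)/6)² = 1.778
te_Set construction = (13 + 4·14 + 27)/6 = 96/6 = 16; σ²_Set construction = ((27−13)/6)² = 5.444
te_Costume fitting = (8 + 4·11 + 14)/6 = 66/6 = 11; σ²_Costume fitting = ((14−8)/6)² = 1.000
te_Principal photography = (8 + 4·12 + 16)/6 = 72/6 = 12; σ²_Principal photography = ((16−8)/6)² = 1.778
te_Pickup shots = (3 + 4·4 + 5)/6 = 24/6 = 4; σ²_Pickup shots = ((5−3)/6)² = 0.111
te_Editing = (8 + 4·9 + 16)/6 = 60/6 = 10; σ²_Editing = ((16−8)/6)² = 1.778
te_Sound mix = (11 + 4·13 + 21)/6 = 84/6 = 14; σ²_Sound mix = ((21−11)/6)² = 2.778
te_Color grade = (9 + 4·13 + 17)/6 = 78/6 = 13; σ²_Color grade = ((17−9)/6)² = 1.778
te_VFX = (2 + 4·5 + 14)/6 = 36/6 = 6; σ²_VFX = ((14−2)/6)² = 4.000
te_Final cut = (2 + 4·4 + 12)/6 = 30/6 = 5; σ²_Final cut = ((12−2)/6)² = 2.778

Forward pass:
ES_Location scouting = 0; EF_Location scouting = 12
ES_Set construction = 0; EF_Set construction = 16
ES_Costume fitting = 0; EF_Costume fitting = 11
ES_Principal photography = 11; EF_Principal photography = 11+12 = 23
ES_Pickup shots = max(EF_Location scouting=12, EF_Costume fitting=11) = 12; EF_Pickup shots = 12+4 = 16
ES_Editing = max(EF_Set construction=16, EF_Costume fitting=11) = 16; EF_Editing = 16+10 = 26
ES_Sound mix = 26; EF_Sound mix = 26+14 = 40
ES_Color grade = max(EF_Pickup shots=16, EF_Editing=26) = 26; EF_Color grade = 26+13 = 39
ES_VFX = max(EF_Set construction=16, EF_Editing=26) = 26; EF_VFX = 26+6 = 32
ES_Final cut = max(EF_Principal photography=23, EF_Sound mix=40, EF_Color grade=39, EF_VFX=32) = 40; EF_Final cut = 40+5 = 45
Expected project duration μ = 45 days. Critical path: Set construction → Editing → Sound mix → Final cut.

Variance along critical path = 5.444 + 1.778 + 2.778 + 2.778 = 12.778
σ = √12.778 = 3.575 days

3.57 days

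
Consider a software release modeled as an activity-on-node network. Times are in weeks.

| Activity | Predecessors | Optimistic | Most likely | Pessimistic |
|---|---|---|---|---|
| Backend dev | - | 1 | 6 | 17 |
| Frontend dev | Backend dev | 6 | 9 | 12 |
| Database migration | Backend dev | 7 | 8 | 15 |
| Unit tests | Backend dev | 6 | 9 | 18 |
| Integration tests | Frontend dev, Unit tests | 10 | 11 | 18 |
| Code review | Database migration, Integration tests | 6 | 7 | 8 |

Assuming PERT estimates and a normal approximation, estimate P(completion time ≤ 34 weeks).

te_Backend dev = (1 + 4·6 + 17)/6 = 42/6 = 7; σ²_Backend dev = ((17−1)/6)² = 7.111
te_Frontend dev = (6 + 4·9 + 12)/6 = 54/6 = 9; σ²_Frontend dev = ((12−6)/6)² = 1.000
te_Database migration = (7 + 4·8 + 15)/6 = 54/6 = 9; σ²_Database migration = ((15−7)/6)² = 1.778
te_Unit tests = (6 + 4·9 + 18)/6 = 60/6 = 10; σ²_Unit tests = ((18−6)/6)² = 4.000
te_Integration tests = (10 + 4·11 + 18)/6 = 72/6 = 12; σ²_Integration tests = ((18−10)/6)² = 1.778
te_Code review = (6 + 4·7 + 8)/6 = 42/6 = 7; σ²_Code review = ((8−6)/6)² = 0.111

Forward pass:
ES_Backend dev = 0; EF_Backend dev = 7
ES_Frontend dev = 7; EF_Frontend dev = 7+9 = 16
ES_Database migration = 7; EF_Database migration = 7+9 = 16
ES_Unit tests = 7; EF_Unit tests = 7+10 = 17
ES_Integration tests = max(EF_Frontend dev=16, EF_Unit tests=17) = 17; EF_Integration tests = 17+12 = 29
ES_Code review = max(EF_Database migration=16, EF_Integration tests=29) = 29; EF_Code review = 29+7 = 36
Expected project duration μ = 36 weeks. Critical path: Backend dev → Unit tests → Integration tests → Code review.

Variance along critical path = 7.111 + 4.000 + 1.778 + 0.111 = 13.000; σ = √13.000 = 3.606 weeks.
Z = (34 − 36) / 3.606 = -0.555
P(T ≤ 34) = Φ(-0.555) ≈ 0.290

0.290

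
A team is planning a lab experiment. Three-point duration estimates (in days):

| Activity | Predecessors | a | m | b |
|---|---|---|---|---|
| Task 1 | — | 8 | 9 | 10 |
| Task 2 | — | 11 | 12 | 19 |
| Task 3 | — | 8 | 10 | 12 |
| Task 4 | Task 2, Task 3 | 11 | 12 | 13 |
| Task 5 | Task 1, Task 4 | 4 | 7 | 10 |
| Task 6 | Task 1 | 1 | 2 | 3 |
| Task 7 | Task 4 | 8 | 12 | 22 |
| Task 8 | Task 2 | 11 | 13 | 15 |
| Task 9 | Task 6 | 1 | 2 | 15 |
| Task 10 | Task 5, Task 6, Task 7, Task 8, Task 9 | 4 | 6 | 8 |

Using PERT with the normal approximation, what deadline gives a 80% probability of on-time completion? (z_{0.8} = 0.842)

te_Task 1 = (8 + 4·9 + 10)/6 = 54/6 = 9; σ²_Task 1 = ((10−8)/6)² = 0.111
te_Task 2 = (11 + 4·12 + 19)/6 = 78/6 = 13; σ²_Task 2 = ((19−11)/6)² = 1.778
te_Task 3 = (8 + 4·10 + 12)/6 = 60/6 = 10; σ²_Task 3 = ((12−8)/6)² = 0.444
te_Task 4 = (11 + 4·12 + 13)/6 = 72/6 = 12; σ²_Task 4 = ((13−11)/6)² = 0.111
te_Task 5 = (4 + 4·7 + 10)/6 = 42/6 = 7; σ²_Task 5 = ((10−4)/6)² = 1.000
te_Task 6 = (1 + 4·2 + 3)/6 = 12/6 = 2; σ²_Task 6 = ((3−1)/6)² = 0.111
te_Task 7 = (8 + 4·12 + 22)/6 = 78/6 = 13; σ²_Task 7 = ((22−8)/6)² = 5.444
te_Task 8 = (11 + 4·13 + 15)/6 = 78/6 = 13; σ²_Task 8 = ((15−11)/6)² = 0.444
te_Task 9 = (1 + 4·2 + 15)/6 = 24/6 = 4; σ²_Task 9 = ((15−1)/6)² = 5.444
te_Task 10 = (4 + 4·6 + 8)/6 = 36/6 = 6; σ²_Task 10 = ((8−4)/6)² = 0.444

Forward pass:
ES_Task 1 = 0; EF_Task 1 = 9
ES_Task 2 = 0; EF_Task 2 = 13
ES_Task 3 = 0; EF_Task 3 = 10
ES_Task 4 = max(EF_Task 2=13, EF_Task 3=10) = 13; EF_Task 4 = 13+12 = 25
ES_Task 5 = max(EF_Task 1=9, EF_Task 4=25) = 25; EF_Task 5 = 25+7 = 32
ES_Task 6 = 9; EF_Task 6 = 9+2 = 11
ES_Task 7 = 25; EF_Task 7 = 25+13 = 38
ES_Task 8 = 13; EF_Task 8 = 13+13 = 26
ES_Task 9 = 11; EF_Task 9 = 11+4 = 15
ES_Task 10 = max(EF_Task 5=32, EF_Task 6=11, EF_Task 7=38, EF_Task 8=26, EF_Task 9=15) = 38; EF_Task 10 = 38+6 = 44
Expected project duration μ = 44 days. Critical path: Task 2 → Task 4 → Task 7 → Task 10.

Variance along critical path = 1.778 + 0.111 + 5.444 + 0.444 = 7.778; σ = 2.789 days.
D = μ + z·σ = 44 + 0.842·2.789 = 46.3 days

46.3 days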